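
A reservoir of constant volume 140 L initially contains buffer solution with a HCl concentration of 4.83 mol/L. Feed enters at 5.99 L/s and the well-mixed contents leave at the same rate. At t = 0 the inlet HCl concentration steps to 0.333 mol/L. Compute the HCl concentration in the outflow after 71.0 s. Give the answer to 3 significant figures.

Transient balance on the dissolved component: V dC/dt = Q(C_in − C).
Rewrite as dC/dt + C/τ = C_in/τ, τ = V/Q = 23.372 s.
Integrating: C(t) = C_in + (C₀ − C_in) e^(−t/τ).
C(71.0) = 0.333 + (4.83 − 0.333)·e^(−71.0/23.372) = 0.333 + (4.4970)·0.047941 = 0.54859 mol/L.

0.549 mol/L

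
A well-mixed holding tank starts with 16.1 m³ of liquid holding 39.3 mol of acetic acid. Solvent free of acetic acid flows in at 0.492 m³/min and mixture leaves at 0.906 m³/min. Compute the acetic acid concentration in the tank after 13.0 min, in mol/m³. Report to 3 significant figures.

1.51 mol/m³

Total volume: dV/dt = Q_in − Q_out = -0.41400 m³/min, so V(t) = 16.1 − 0.41400 t and V(13.0) = 10.718 m³.
No acetic acid enters, so dm/dt = −Q_out · (m/V).
Separate: dm/m = −Q_out dt/V(t) ⇒ ln(m/m₀) = −(Q_out/(Q_in−Q_out)) ln(V/V₀).
m = m₀ (V₀/V)^(Q_out/(Q_in−Q_out)) = 39.3 × (16.1/10.718)^(-2.1884) = 16.131 mol.
C = m/V = 16.131/10.718 = 1.5051 mol/m³.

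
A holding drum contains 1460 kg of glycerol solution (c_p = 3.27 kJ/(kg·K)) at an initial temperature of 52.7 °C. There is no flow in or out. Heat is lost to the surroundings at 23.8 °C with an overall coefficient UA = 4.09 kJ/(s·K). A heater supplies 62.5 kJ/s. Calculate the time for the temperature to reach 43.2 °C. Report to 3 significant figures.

Lumped-capacitance energy balance: M c_p dT/dt = UA(T_amb − T) + Q̇.
τ = M c_p/UA = 1167.3 s; T_ss = T_amb + Q̇/UA = 23.8 + 62.5/4.09 = 39.081 °C.
T(t) = T_ss + (T₀ − T_ss)e^(−t/τ); set T = 43.2:
t = −τ ln[(T − T_ss)/(T₀ − T_ss)] = −1167.3 · ln(0.30244) = 1395.9 s.

1400 s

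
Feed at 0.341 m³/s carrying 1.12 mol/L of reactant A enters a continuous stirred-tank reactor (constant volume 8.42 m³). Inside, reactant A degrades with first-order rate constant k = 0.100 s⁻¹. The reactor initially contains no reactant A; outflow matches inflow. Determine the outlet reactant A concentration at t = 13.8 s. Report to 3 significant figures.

Species balance: V dC/dt = Q C_in − Q C − k V C.
This is linear with rate a = Q/V + k = 0.14050 s⁻¹.
C_ss = Q C_in/(Q + kV) = 0.32284 mol/L; C(t) = C_ss + (C₀ − C_ss) e^(−a t).
C(13.8) = 0.32284 + (-0.32284)·e^(−0.14050·13.8) = 0.32284 + (-0.32284)·0.14386 = 0.27639 mol/L.

0.276 mol/L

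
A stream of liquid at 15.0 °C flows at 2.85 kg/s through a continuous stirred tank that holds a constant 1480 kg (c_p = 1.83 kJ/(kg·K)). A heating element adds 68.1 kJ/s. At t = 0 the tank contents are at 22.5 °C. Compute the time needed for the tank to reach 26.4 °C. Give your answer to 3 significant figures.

628 s

Unsteady energy balance on the tank contents: M c_p dT/dt = ṁ c_p (T_in − T) + 68.1.
τ = M/ṁ = 519.30 s; T_ss = T_in + Q̇/(ṁ c_p) = 28.057 °C.
T(t) = T_ss + (T₀ − T_ss) e^(−t/τ). Set T = 26.4:
e^(−t/τ) = (26.4 − 28.057)/(22.5 − 28.057) = 0.29821
t = −519.30 · ln(0.29821) = 628.33 s.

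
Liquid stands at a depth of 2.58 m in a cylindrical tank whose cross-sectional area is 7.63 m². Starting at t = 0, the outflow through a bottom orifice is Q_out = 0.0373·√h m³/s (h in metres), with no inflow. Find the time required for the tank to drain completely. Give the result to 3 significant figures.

A dh/dt = −Q_out = −0.0373 √h.
∫ h^(−1/2) dh = −(0.0373/A) ∫ dt, giving 2√h = 2√h₀ − (0.0373/A) t.
Tank is empty when √h = 0: t_empty = 2A√h₀/0.0373.
t_empty = 2·7.63·√2.58/0.0373 = 15.260·1.6062/0.0373 = 657.14 s.

657 s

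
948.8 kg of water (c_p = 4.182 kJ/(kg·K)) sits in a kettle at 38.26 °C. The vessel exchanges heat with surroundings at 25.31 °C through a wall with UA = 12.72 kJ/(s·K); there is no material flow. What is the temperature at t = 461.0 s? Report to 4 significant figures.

28.26 °C

Lumped-capacitance energy balance: M c_p dT/dt = UA(T_amb − T).
dT/dt = (T_ss − T)/τ with T_ss = T_amb = 25.3100 °C, τ = M c_p/UA = 948.8·4.182/12.72 = 311.940 s.
Solution: T(t) = T_ss + (T₀ − T_ss) e^(−t/τ).
T(461.0) = 25.3100 + (12.9500)·0.228128 = 28.2643 °C.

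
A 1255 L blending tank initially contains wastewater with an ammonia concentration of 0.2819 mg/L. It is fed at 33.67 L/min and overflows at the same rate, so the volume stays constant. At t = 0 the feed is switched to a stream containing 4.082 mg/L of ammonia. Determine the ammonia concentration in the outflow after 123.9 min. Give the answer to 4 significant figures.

Mass balance on the solute (V constant): V dC/dt = Q(C_in − C).
Time constant τ = V/Q = 1255/33.67 = 37.2735 min.
Solution: C(t) = C_in + (C₀ − C_in) e^(−t/τ).
C(123.9) = 4.082 + (0.2819 − 4.082)·e^(−123.9/37.2735) = 4.082 + (-3.80010)·0.0360058 = 3.94517 mg/L.

3.945 mg/L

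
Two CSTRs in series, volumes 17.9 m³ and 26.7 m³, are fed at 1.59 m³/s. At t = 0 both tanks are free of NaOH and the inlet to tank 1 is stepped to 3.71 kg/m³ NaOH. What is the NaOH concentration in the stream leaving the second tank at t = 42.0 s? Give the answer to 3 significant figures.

Each tank obeys Vᵢ dCᵢ/dt = Q(Cᵢ₋₁ − Cᵢ), so τᵢ = Vᵢ/Q.
τ₁ = 17.9/1.59 = 11.258 s; τ₂ = 26.7/1.59 = 16.792 s.
Tank 1: C₁ = C_in(1 − e^(−t/τ₁)). Tank 2 (τ₁ ≠ τ₂): C₂ = C_in[1 − (τ₁ e^(−t/τ₁) − τ₂ e^(−t/τ₂))/(τ₁ − τ₂)].
At t = 42.0: e^(−t/τ₁) = 0.023975, e^(−t/τ₂) = 0.081993.
C₂ = 3.71·[1 − (11.258·0.023975 − 16.792·0.081993)/(-5.5346)] = 3.71·0.79999 = 2.9680 kg/m³.

2.97 kg/m³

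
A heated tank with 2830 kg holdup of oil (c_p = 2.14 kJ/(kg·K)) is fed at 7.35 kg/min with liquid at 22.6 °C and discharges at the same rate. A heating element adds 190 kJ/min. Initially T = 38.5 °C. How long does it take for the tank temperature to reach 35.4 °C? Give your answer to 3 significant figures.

642 min

Energy balance: M c_p dT/dt = ṁ c_p (T_in − T) + 190.
τ = M/ṁ = 385.03 min; T_ss = T_in + Q̇/(ṁ c_p) = 34.680 °C.
T(t) = T_ss + (T₀ − T_ss) e^(−t/τ). Set T = 35.4:
e^(−t/τ) = (35.4 − 34.680)/(38.5 − 34.680) = 0.18857
t = −385.03 · ln(0.18857) = 642.35 min.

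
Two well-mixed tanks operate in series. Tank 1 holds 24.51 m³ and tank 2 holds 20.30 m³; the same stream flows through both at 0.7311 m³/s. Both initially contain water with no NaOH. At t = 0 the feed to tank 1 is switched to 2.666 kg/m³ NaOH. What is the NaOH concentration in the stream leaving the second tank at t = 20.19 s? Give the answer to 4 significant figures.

Each tank obeys Vᵢ dCᵢ/dt = Q(Cᵢ₋₁ − Cᵢ), so τᵢ = Vᵢ/Q.
τ₁ = 24.51/0.7311 = 33.5248 s; τ₂ = 20.30/0.7311 = 27.7664 s.
Solving the cascade with C₁(0)=C₂(0)=0 gives C₂(t) = C_in[1 − (τ₁ e^(−t/τ₁) − τ₂ e^(−t/τ₂))/(τ₁ − τ₂)].
At t = 20.19: e^(−t/τ₁) = 0.547584, e^(−t/τ₂) = 0.483290.
C₂ = 2.666·[1 − (33.5248·0.547584 − 27.7664·0.483290)/(5.75845)] = 2.666·0.142403 = 0.379645 kg/m³.

0.3796 kg/m³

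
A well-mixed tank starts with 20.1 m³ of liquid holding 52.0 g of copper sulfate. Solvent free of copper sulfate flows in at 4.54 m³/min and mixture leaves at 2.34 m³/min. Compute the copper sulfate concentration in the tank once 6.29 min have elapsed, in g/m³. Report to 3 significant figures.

0.878 g/m³

Let m(t) be the amount of copper sulfate. Volume: V(t) = V₀ + (Q_in − Q_out) t = 20.1 + 2.2000 t; V(6.29) = 33.938 m³.
No copper sulfate enters, so dm/dt = −Q_out · (m/V).
Separate: dm/m = −Q_out dt/V(t) ⇒ ln(m/m₀) = −(Q_out/(Q_in−Q_out)) ln(V/V₀).
m = m₀ (V₀/V)^(Q_out/(Q_in−Q_out)) = 52.0 × (20.1/33.938)^(1.0636) = 29.788 g.
C = m/V = 29.788/33.938 = 0.87771 g/m³.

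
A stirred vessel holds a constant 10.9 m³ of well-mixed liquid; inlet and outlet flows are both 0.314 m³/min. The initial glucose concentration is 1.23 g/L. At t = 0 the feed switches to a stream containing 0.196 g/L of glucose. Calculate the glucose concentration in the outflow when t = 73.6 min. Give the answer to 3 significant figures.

0.320 g/L

Transient balance on the dissolved component: V dC/dt = Q(C_in − C).
Rewrite as dC/dt + C/τ = C_in/τ, τ = V/Q = 34.713 min.
This is linear first-order; C(t) = C_in + (C₀ − C_in) e^(−t/τ).
C(73.6) = 0.196 + (1.23 − 0.196)·e^(−73.6/34.713) = 0.196 + (1.0340)·0.12001 = 0.32009 g/L.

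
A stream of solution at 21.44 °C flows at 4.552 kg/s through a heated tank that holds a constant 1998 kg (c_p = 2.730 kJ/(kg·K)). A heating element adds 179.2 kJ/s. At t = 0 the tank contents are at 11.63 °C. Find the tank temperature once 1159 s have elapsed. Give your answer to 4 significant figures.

M c_p dT/dt = ṁ c_p (T_in − T) + Q̇.
Rearrange: dT/dt = (T_ss − T)/τ with τ = M/ṁ = 438.928 s and T_ss = T_in + Q̇/(ṁ c_p) = 35.8603 °C.
Integrating: T(t) = T_ss + (T₀ − T_ss) e^(−t/τ).
T(1159) = 35.8603 + (-24.2303)·e^(−1159/438.928) = 35.8603 + (-24.2303)·0.0713238 = 34.1321 °C.

34.13 °C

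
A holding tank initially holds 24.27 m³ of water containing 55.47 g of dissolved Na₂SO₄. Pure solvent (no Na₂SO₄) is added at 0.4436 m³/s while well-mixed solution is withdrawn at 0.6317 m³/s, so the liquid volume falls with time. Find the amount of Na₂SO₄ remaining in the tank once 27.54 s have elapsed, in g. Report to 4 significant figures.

Let m(t) be the amount of Na₂SO₄. Volume: V(t) = V₀ + (Q_in − Q_out) t = 24.27 − 0.188100 t; V(27.54) = 19.0897 m³.
Solute balance: dm/dt = 0 − Q_out C = −Q_out m/V(t).
Separate: dm/m = −Q_out dt/V(t) ⇒ ln(m/m₀) = −(Q_out/(Q_in−Q_out)) ln(V/V₀).
m = m₀ (V₀/V)^(Q_out/(Q_in−Q_out)) = 55.47 × (24.27/19.0897)^(-3.35832) = 24.7677 g.

24.77 g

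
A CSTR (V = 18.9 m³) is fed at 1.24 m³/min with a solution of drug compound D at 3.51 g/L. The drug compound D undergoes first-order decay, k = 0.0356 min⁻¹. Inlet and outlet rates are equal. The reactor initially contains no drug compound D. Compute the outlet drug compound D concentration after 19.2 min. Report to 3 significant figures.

V dC/dt = Q(C_in − C) − k V C.
This is linear with rate a = Q/V + k = 0.10121 min⁻¹.
C_ss = Q C_in/(Q + kV) = 2.2754 g/L; C(t) = C_ss + (C₀ − C_ss) e^(−a t).
C(19.2) = 2.2754 + (-2.2754)·e^(−0.10121·19.2) = 2.2754 + (-2.2754)·0.14324 = 1.9494 g/L.

1.95 g/L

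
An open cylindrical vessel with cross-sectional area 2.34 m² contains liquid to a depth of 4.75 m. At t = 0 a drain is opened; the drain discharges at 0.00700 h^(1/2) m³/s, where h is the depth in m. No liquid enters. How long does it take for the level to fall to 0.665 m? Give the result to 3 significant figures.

912 s

With no inflow, A dh/dt = −0.00700 √h.
This is separable: 2 d(√h)/dt = −0.00700/A, so √h = √h₀ − (0.00700/(2A)) t.
t = 2A(√h₀ − √h)/0.00700 = 2·2.34·(√4.75 − √0.665)/0.00700
  = 4.6800 × (2.1794 − 0.81548) / 0.00700 = 911.91 s.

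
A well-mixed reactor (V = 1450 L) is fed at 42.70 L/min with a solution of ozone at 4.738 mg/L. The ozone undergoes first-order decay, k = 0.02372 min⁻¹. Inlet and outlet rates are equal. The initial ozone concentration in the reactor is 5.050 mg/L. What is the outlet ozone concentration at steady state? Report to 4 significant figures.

2.624 mg/L

Accumulation = in − out − consumed: V dC/dt = Q C_in − Q C − k V C.
At steady state: 0 = Q C_in − (Q + kV) C_ss, so C_ss = Q C_in/(Q + kV).
C_ss = 42.70·4.738/(42.70 + 0.02372·1450) = 202.313/77.0940 = 2.62423 mg/L.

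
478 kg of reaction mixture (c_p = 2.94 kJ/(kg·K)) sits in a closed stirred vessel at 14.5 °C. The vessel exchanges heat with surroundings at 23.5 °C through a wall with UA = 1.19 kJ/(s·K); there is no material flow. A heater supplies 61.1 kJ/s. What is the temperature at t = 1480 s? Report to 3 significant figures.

Unsteady energy balance on the tank contents: M c_p dT/dt = −UA(T − T_amb) + Q̇.
dT/dt = (T_ss − T)/τ with T_ss = T_amb + Q̇/UA = 23.5 + 61.1/1.19 = 74.845 °C, τ = M c_p/UA = 478·2.94/1.19 = 1180.9 s.
This is linear first-order; T(t) = T_ss + (T₀ − T_ss) e^(−t/τ).
T(1480) = 74.845 + (-60.345)·0.28558 = 57.611 °C.

57.6 °C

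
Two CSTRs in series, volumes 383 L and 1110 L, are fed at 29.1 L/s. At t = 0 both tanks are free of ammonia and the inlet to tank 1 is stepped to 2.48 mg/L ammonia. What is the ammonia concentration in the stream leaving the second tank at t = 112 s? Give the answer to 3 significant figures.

Each tank obeys Vᵢ dCᵢ/dt = Q(Cᵢ₋₁ − Cᵢ), so τᵢ = Vᵢ/Q.
τ₁ = 383/29.1 = 13.162 s; τ₂ = 1110/29.1 = 38.144 s.
Tank 1: C₁ = C_in(1 − e^(−t/τ₁)). Tank 2 (τ₁ ≠ τ₂): C₂ = C_in[1 − (τ₁ e^(−t/τ₁) − τ₂ e^(−t/τ₂))/(τ₁ − τ₂)].
At t = 112: e^(−t/τ₁) = 0.00020151, e^(−t/τ₂) = 0.053066.
C₂ = 2.48·[1 − (13.162·0.00020151 − 38.144·0.053066)/(-24.983)] = 2.48·0.91908 = 2.2793 mg/L.

2.28 mg/L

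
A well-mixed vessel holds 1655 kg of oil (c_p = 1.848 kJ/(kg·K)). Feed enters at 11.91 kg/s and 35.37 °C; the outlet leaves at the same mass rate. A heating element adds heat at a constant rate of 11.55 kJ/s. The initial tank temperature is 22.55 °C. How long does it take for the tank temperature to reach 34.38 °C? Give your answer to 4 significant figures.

Heat balance on the well-mixed liquid: M c_p dT/dt = ṁ c_p (T_in − T) + 11.55.
τ = M/ṁ = 138.959 s; T_ss = T_in + Q̇/(ṁ c_p) = 35.8948 °C.
T(t) = T_ss + (T₀ − T_ss) e^(−t/τ). Set T = 34.38:
e^(−t/τ) = (34.38 − 35.8948)/(22.55 − 35.8948) = 0.113510
t = −138.959 · ln(0.113510) = 302.355 s.

302.4 s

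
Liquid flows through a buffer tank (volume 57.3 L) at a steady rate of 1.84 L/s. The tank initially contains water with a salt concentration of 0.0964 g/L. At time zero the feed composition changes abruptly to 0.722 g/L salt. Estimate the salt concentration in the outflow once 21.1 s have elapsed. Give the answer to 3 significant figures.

Accumulation = in − out for the solute gives V dC/dt = Q(C_in − C).
Rewrite as dC/dt + C/τ = C_in/τ, τ = V/Q = 31.141 s.
C approaches C_in exponentially: C(t) = C_in + (C₀ − C_in) e^(−t/τ).
C(21.1) = 0.722 + (0.0964 − 0.722)·e^(−21.1/31.141) = 0.722 + (-0.62560)·0.50786 = 0.40429 g/L.

0.404 g/L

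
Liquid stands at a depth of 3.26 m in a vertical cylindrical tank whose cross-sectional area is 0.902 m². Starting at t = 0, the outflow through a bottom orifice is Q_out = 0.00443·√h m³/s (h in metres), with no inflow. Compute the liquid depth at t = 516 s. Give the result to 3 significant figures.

Volume balance on the tank: A dh/dt = −0.00443 √h.
Separate and integrate: 2(√h − √h₀) = −(0.00443/A) t.
√h = √3.26 − 0.00443·516/(2·0.902) = 1.8055 − 1.2671 = 0.53843.
h = 0.53843² = 0.28991 m.

0.290 m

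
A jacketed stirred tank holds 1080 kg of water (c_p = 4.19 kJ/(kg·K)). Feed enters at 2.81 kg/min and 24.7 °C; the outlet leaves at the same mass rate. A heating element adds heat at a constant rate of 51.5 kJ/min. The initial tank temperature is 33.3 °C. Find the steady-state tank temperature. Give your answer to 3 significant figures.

M c_p dT/dt = ṁ c_p (T_in − T) + Q̇.
At steady state dT/dt = 0 ⇒ T_ss = T_in + Q̇/(ṁ c_p) = 24.7 + 51.5/(2.81·4.19) = 29.074 °C.

29.1 °C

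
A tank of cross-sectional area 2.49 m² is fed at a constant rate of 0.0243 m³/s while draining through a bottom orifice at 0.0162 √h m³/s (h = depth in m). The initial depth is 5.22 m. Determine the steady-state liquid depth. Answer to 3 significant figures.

A dh/dt = Q_in − 0.0162 √h. Steady state requires inflow = outflow:
Q_in = 0.0162 √h_ss ⇒ √h_ss = 0.0243/0.0162 = 1.5000.
h_ss = 1.5000² = 2.2500 m. (Since h₀ = 5.22 m > h_ss, the level will fall toward this value.)

2.25 m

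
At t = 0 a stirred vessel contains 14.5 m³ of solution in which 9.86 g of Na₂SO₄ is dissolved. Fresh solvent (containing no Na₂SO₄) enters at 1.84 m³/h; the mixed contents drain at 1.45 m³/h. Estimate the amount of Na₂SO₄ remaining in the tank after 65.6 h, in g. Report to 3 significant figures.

0.225 g

Let m(t) be the amount of Na₂SO₄. Volume: V(t) = V₀ + (Q_in − Q_out) t = 14.5 + 0.39000 t; V(65.6) = 40.084 m³.
No Na₂SO₄ enters, so dm/dt = −Q_out · (m/V).
Separate: dm/m = −Q_out dt/V(t) ⇒ ln(m/m₀) = −(Q_out/(Q_in−Q_out)) ln(V/V₀).
m = m₀ (V₀/V)^(Q_out/(Q_in−Q_out)) = 9.86 × (14.5/40.084)^(3.7179) = 0.22492 g.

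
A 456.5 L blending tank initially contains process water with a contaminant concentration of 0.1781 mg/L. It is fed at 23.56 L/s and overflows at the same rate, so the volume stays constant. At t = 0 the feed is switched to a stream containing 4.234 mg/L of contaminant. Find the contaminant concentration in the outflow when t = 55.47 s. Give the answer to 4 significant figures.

Accumulation = in − out for the solute gives V dC/dt = Q(C_in − C).
Rewrite as dC/dt + C/τ = C_in/τ, τ = V/Q = 19.3761 s.
Solution: C(t) = C_in + (C₀ − C_in) e^(−t/τ).
C(55.47) = 4.234 + (0.1781 − 4.234)·e^(−55.47/19.3761) = 4.234 + (-4.05590)·0.0571080 = 4.00238 mg/L.

4.002 mg/L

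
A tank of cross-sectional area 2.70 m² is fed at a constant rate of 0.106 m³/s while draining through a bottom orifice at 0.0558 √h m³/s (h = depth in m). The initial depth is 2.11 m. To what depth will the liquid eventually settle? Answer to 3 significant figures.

3.61 m

Accumulation of liquid (constant cross-section A): A dh/dt = Q_in − 0.0558 √h. At steady state dh/dt = 0:
Q_in = 0.0558 √h_ss ⇒ √h_ss = 0.106/0.0558 = 1.8996.
h_ss = 1.8996² = 3.6086 m. (Since h₀ = 2.11 m < h_ss, the level will rise toward this value.)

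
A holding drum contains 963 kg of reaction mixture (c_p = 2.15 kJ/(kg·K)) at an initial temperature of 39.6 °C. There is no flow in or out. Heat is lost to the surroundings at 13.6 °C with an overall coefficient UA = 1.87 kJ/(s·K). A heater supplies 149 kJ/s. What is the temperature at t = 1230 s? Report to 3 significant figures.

75.6 °C

Heat balance on the well-mixed liquid: M c_p dT/dt = −UA(T − T_amb) + Q̇.
dT/dt = (T_ss − T)/τ with T_ss = T_amb + Q̇/UA = 13.6 + 149/1.87 = 93.279 °C, τ = M c_p/UA = 963·2.15/1.87 = 1107.2 s.
Integrating: T(t) = T_ss + (T₀ − T_ss) e^(−t/τ).
T(1230) = 93.279 + (-53.679)·0.32926 = 75.605 °C.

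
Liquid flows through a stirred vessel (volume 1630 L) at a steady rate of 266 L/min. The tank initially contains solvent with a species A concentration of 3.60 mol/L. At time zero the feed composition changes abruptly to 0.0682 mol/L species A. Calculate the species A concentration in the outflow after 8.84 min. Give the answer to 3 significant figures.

0.903 mol/L

Accumulation = in − out for the solute gives V dC/dt = Q(C_in − C).
Rewrite as dC/dt + C/τ = C_in/τ, τ = V/Q = 6.1278 min.
Solution: C(t) = C_in + (C₀ − C_in) e^(−t/τ).
C(8.84) = 0.0682 + (3.60 − 0.0682)·e^(−8.84/6.1278) = 0.0682 + (3.5318)·0.23631 = 0.90281 mol/L.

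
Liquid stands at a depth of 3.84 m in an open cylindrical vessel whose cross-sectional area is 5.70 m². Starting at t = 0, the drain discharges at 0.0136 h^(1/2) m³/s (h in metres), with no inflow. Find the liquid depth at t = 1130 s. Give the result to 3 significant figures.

0.374 m

Accumulation of liquid (constant cross-section A): A dh/dt = −0.0136 √h.
Separate and integrate: 2(√h − √h₀) = −(0.0136/A) t.
√h = √3.84 − 0.0136·1130/(2·5.70) = 1.9596 − 1.3481 = 0.61152.
h = 0.61152² = 0.37396 m.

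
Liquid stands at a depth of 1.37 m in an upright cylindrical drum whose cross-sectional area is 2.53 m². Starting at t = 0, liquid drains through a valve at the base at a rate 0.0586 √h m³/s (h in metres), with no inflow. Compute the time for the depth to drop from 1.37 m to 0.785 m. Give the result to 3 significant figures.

24.6 s

A dh/dt = −Q_out = −0.0586 √h.
Separate and integrate: 2(√h − √h₀) = −(0.0586/A) t.
t = 2A(√h₀ − √h)/0.0586 = 2·2.53·(√1.37 − √0.785)/0.0586
  = 5.0600 × (1.1705 − 0.88600) / 0.0586 = 24.563 s.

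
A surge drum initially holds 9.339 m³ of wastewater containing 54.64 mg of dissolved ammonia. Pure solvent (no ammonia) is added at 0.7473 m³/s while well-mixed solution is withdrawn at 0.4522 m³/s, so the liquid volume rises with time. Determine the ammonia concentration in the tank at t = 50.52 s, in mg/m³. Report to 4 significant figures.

0.5223 mg/m³

Total volume: dV/dt = Q_in − Q_out = 0.295100 m³/s, so V(t) = 9.339 + 0.295100 t and V(50.52) = 24.2475 m³.
Solute balance: dm/dt = 0 − Q_out C = −Q_out m/V(t).
Separate: dm/m = −Q_out dt/V(t) ⇒ ln(m/m₀) = −(Q_out/(Q_in−Q_out)) ln(V/V₀).
m = m₀ (V₀/V)^(Q_out/(Q_in−Q_out)) = 54.64 × (9.339/24.2475)^(1.53236) = 12.6635 mg.
C = m/V = 12.6635/24.2475 = 0.522259 mg/m³.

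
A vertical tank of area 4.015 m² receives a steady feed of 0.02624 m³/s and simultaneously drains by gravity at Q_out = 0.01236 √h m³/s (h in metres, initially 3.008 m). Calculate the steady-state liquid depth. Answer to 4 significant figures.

Level balance: A dh/dt = 0.02624 − 0.01236 √h. Setting dh/dt = 0:
Q_in = 0.01236 √h_ss ⇒ √h_ss = 0.02624/0.01236 = 2.12298.
h_ss = 2.12298² = 4.50703 m. (Since h₀ = 3.008 m < h_ss, the level will rise toward this value.)

4.507 m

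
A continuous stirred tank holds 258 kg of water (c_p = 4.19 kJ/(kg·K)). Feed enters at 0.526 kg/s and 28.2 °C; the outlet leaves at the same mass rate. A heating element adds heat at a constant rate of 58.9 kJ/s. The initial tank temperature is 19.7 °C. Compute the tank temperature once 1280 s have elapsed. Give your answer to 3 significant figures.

52.3 °C

Heat balance on the well-mixed liquid: M c_p dT/dt = ṁ c_p (T_in − T) + 58.9.
Rearrange: dT/dt = (T_ss − T)/τ with τ = M/ṁ = 490.49 s and T_ss = T_in + Q̇/(ṁ c_p) = 54.925 °C.
T approaches T_ss exponentially: T(t) = T_ss + (T₀ − T_ss) e^(−t/τ).
T(1280) = 54.925 + (-35.225)·e^(−1280/490.49) = 54.925 + (-35.225)·0.073563 = 52.334 °C.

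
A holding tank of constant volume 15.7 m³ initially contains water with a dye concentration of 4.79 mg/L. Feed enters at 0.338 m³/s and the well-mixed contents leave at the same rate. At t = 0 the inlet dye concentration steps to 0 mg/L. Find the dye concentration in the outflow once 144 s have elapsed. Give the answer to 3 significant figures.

Accumulation = in − out for the solute gives V dC/dt = Q(C_in − C).
Time constant τ = V/Q = 15.7/0.338 = 46.450 s.
This is linear first-order; C(t) = C_in + (C₀ − C_in) e^(−t/τ).
C(144) = 0 + (4.79 − 0)·e^(−144/46.450) = 0 + (4.7900)·0.045043 = 0.21576 mg/L.

0.216 mg/L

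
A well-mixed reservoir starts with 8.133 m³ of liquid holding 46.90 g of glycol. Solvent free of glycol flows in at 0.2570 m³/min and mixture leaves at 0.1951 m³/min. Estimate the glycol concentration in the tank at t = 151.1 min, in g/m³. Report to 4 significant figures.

0.2403 g/m³

Let m(t) be the amount of glycol. Volume: V(t) = V₀ + (Q_in − Q_out) t = 8.133 + 0.0619000 t; V(151.1) = 17.4861 m³.
No glycol enters, so dm/dt = −Q_out · (m/V).
dm/m = −Q_out dt/(V₀ + 0.0619000 t); integrating gives ln(m/m₀) = −(Q_out/(Q_in−Q_out)) ln(V/V₀).
m = m₀ (V₀/V)^(Q_out/(Q_in−Q_out)) = 46.90 × (8.133/17.4861)^(3.15186) = 4.20110 g.
C = m/V = 4.20110/17.4861 = 0.240254 g/m³.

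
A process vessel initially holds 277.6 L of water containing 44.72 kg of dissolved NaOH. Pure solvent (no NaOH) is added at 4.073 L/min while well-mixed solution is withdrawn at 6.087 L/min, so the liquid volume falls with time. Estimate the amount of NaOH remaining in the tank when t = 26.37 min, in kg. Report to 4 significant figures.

23.54 kg

Let m(t) be the amount of NaOH. Volume: V(t) = V₀ + (Q_in − Q_out) t = 277.6 − 2.01400 t; V(26.37) = 224.491 L.
No NaOH enters, so dm/dt = −Q_out · (m/V).
dm/m = −Q_out dt/(V₀ − 2.01400 t); integrating gives ln(m/m₀) = −(Q_out/(Q_in−Q_out)) ln(V/V₀).
m = m₀ (V₀/V)^(Q_out/(Q_in−Q_out)) = 44.72 × (277.6/224.491)^(-3.02234) = 23.5385 kg.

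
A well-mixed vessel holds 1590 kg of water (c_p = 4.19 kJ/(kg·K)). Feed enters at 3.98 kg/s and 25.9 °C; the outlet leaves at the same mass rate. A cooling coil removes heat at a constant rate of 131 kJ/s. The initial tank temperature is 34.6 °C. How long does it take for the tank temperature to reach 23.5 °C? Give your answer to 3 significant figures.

M c_p dT/dt = ṁ c_p (T_in − T) − Q̇.
τ = M/ṁ = 399.50 s; T_ss = T_in − Q̇/(ṁ c_p) = 18.044 °C.
T(t) = T_ss + (T₀ − T_ss) e^(−t/τ). Set T = 23.5:
e^(−t/τ) = (23.5 − 18.044)/(34.6 − 18.044) = 0.32953
t = −399.50 · ln(0.32953) = 443.48 s.

443 s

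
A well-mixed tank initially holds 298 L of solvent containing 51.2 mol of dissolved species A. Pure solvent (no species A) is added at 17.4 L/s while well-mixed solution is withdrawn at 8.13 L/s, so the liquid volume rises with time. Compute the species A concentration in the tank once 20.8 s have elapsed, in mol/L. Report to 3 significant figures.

0.0673 mol/L

Let m(t) be the amount of species A. Volume: V(t) = V₀ + (Q_in − Q_out) t = 298 + 9.2700 t; V(20.8) = 490.82 L.
Solute balance: dm/dt = 0 − Q_out C = −Q_out m/V(t).
dm/m = −Q_out dt/(V₀ + 9.2700 t); integrating gives ln(m/m₀) = −(Q_out/(Q_in−Q_out)) ln(V/V₀).
m = m₀ (V₀/V)^(Q_out/(Q_in−Q_out)) = 51.2 × (298/490.82)^(0.87702) = 33.053 mol.
C = m/V = 33.053/490.82 = 0.067344 mol/L.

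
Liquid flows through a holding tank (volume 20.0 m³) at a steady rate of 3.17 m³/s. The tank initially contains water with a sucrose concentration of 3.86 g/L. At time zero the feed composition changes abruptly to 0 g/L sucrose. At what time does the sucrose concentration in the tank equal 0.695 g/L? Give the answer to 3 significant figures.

10.8 s

Species balance: V dC/dt = Q(C_in − C) ⇒ τ = V/Q = 6.3091 s.
C(t) = C_in + (C₀ − C_in) e^(−t/τ). Set C = 0.695 and solve for t:
e^(−t/τ) = (C − C_in)/(C₀ − C_in) = (0.695 − 0)/(3.86 − 0) = 0.18005
t = −τ ln(…) = 6.3091 × 1.7145 = 10.817 s.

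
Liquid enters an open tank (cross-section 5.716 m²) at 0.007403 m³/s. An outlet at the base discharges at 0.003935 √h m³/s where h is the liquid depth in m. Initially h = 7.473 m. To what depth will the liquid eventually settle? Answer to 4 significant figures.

3.539 m

A dh/dt = Q_in − 0.003935 √h. Steady state requires inflow = outflow:
Q_in = 0.003935 √h_ss ⇒ √h_ss = 0.007403/0.003935 = 1.88132.
h_ss = 1.88132² = 3.53937 m. (Since h₀ = 7.473 m > h_ss, the level will fall toward this value.)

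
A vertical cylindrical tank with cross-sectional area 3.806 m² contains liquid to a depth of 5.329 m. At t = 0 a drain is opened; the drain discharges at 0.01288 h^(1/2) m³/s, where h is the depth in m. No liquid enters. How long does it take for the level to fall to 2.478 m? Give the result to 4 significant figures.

434.0 s

With no inflow, A dh/dt = −0.01288 √h.
Separate and integrate: 2(√h − √h₀) = −(0.01288/A) t.
t = 2A(√h₀ − √h)/0.01288 = 2·3.806·(√5.329 − √2.478)/0.01288
  = 7.61200 × (2.30846 − 1.57417) / 0.01288 = 433.965 s.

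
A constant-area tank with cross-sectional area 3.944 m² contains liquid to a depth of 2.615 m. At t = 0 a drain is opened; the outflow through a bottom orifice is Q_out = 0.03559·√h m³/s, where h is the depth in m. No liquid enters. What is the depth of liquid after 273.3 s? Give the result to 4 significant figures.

0.1474 m

A dh/dt = −Q_out = −0.03559 √h.
Separate and integrate: 2(√h − √h₀) = −(0.03559/A) t.
√h = √2.615 − 0.03559·273.3/(2·3.944) = 1.61710 − 1.23311 = 0.383989.
h = 0.383989² = 0.147448 m.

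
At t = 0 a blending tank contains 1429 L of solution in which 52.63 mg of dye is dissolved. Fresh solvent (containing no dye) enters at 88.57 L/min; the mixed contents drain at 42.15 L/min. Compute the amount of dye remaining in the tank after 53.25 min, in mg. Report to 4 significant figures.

Let m(t) be the amount of dye. Volume: V(t) = V₀ + (Q_in − Q_out) t = 1429 + 46.4200 t; V(53.25) = 3900.86 L.
No dye enters, so dm/dt = −Q_out · (m/V).
Separate: dm/m = −Q_out dt/V(t) ⇒ ln(m/m₀) = −(Q_out/(Q_in−Q_out)) ln(V/V₀).
m = m₀ (V₀/V)^(Q_out/(Q_in−Q_out)) = 52.63 × (1429/3900.86)^(0.908014) = 21.1457 mg.

21.15 mg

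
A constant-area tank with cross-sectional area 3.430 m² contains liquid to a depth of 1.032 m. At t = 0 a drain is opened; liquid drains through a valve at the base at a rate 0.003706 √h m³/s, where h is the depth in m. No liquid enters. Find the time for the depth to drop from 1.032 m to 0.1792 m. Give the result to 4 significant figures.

1097 s

With no inflow, A dh/dt = −0.003706 √h.
∫ h^(−1/2) dh = −(0.003706/A) ∫ dt, giving 2√h = 2√h₀ − (0.003706/A) t.
t = 2A(√h₀ − √h)/0.003706 = 2·3.430·(√1.032 − √0.1792)/0.003706
  = 6.86000 × (1.01587 − 0.423320) / 0.003706 = 1096.85 s.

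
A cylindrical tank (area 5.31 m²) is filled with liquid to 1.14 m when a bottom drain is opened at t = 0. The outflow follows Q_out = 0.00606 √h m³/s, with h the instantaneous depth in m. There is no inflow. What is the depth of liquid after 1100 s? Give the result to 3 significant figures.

Unsteady balance on liquid volume: A dh/dt = −0.00606 √h.
This is separable: 2 d(√h)/dt = −0.00606/A, so √h = √h₀ − (0.00606/(2A)) t.
√h = √1.14 − 0.00606·1100/(2·5.31) = 1.0677 − 0.62768 = 0.44002.
h = 0.44002² = 0.19362 m.

0.194 m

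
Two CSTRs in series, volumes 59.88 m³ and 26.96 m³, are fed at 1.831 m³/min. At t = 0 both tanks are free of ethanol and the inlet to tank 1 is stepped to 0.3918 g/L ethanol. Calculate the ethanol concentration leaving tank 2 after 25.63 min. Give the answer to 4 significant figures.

Species balance on tank i: dCᵢ/dt = (Cᵢ₋₁ − Cᵢ)/τᵢ with τᵢ = Vᵢ/Q.
τ₁ = 59.88/1.831 = 32.7034 min; τ₂ = 26.96/1.831 = 14.7242 min.
Tank 1: C₁ = C_in(1 − e^(−t/τ₁)). Tank 2 (τ₁ ≠ τ₂): C₂ = C_in[1 − (τ₁ e^(−t/τ₁) − τ₂ e^(−t/τ₂))/(τ₁ − τ₂)].
At t = 25.63: e^(−t/τ₁) = 0.456709, e^(−t/τ₂) = 0.175402.
C₂ = 0.3918·[1 − (32.7034·0.456709 − 14.7242·0.175402)/(17.9792)] = 0.3918·0.312914 = 0.122600 g/L.

0.1226 g/L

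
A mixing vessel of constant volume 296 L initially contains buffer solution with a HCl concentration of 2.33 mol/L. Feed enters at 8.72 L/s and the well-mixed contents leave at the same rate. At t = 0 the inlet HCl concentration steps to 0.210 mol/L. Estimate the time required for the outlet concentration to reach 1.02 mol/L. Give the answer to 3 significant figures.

32.7 s

Species balance: V dC/dt = Q(C_in − C) ⇒ τ = V/Q = 33.945 s.
C(t) = C_in + (C₀ − C_in) e^(−t/τ). Set C = 1.02 and solve for t:
e^(−t/τ) = (C − C_in)/(C₀ − C_in) = (1.02 − 0.210)/(2.33 − 0.210) = 0.38208
t = −τ ln(…) = 33.945 × 0.96214 = 32.660 s.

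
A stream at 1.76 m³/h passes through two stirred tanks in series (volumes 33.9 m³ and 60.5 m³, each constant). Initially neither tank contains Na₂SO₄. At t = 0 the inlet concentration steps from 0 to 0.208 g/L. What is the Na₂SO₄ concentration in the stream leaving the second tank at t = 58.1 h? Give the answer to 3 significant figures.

Time constants: τᵢ = Vᵢ/Q for each well-mixed tank.
τ₁ = 33.9/1.76 = 19.261 h; τ₂ = 60.5/1.76 = 34.375 h.
Tank 1: C₁ = C_in(1 − e^(−t/τ₁)). Tank 2 (τ₁ ≠ τ₂): C₂ = C_in[1 − (τ₁ e^(−t/τ₁) − τ₂ e^(−t/τ₂))/(τ₁ − τ₂)].
At t = 58.1: e^(−t/τ₁) = 0.048977, e^(−t/τ₂) = 0.18449.
C₂ = 0.208·[1 − (19.261·0.048977 − 34.375·0.18449)/(-15.114)] = 0.208·0.64282 = 0.13371 g/L.

0.134 g/L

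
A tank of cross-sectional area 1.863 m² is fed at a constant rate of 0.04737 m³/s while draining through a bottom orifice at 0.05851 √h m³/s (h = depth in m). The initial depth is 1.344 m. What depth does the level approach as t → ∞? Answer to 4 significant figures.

0.6555 m

Level balance: A dh/dt = 0.04737 − 0.05851 √h. Setting dh/dt = 0:
Q_in = 0.05851 √h_ss ⇒ √h_ss = 0.04737/0.05851 = 0.809605.
h_ss = 0.809605² = 0.655461 m. (Since h₀ = 1.344 m > h_ss, the level will fall toward this value.)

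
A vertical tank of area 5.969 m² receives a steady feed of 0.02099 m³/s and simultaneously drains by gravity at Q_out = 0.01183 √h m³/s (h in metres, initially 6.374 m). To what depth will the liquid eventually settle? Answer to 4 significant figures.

3.148 m

A dh/dt = Q_in − 0.01183 √h. Steady state requires inflow = outflow:
Q_in = 0.01183 √h_ss ⇒ √h_ss = 0.02099/0.01183 = 1.77430.
h_ss = 1.77430² = 3.14815 m. (Since h₀ = 6.374 m > h_ss, the level will fall toward this value.)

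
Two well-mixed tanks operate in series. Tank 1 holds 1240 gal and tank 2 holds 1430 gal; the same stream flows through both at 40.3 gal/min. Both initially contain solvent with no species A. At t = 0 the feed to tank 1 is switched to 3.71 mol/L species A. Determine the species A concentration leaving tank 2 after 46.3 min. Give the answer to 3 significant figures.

Time constants: τᵢ = Vᵢ/Q for each well-mixed tank.
τ₁ = 1240/40.3 = 30.769 min; τ₂ = 1430/40.3 = 35.484 min.
Solving the cascade with C₁(0)=C₂(0)=0 gives C₂(t) = C_in[1 − (τ₁ e^(−t/τ₁) − τ₂ e^(−t/τ₂))/(τ₁ − τ₂)].
At t = 46.3: e^(−t/τ₁) = 0.22207, e^(−t/τ₂) = 0.27122.
C₂ = 3.71·[1 − (30.769·0.22207 − 35.484·0.27122)/(-4.7146)] = 3.71·0.40802 = 1.5137 mol/L.

1.51 mol/L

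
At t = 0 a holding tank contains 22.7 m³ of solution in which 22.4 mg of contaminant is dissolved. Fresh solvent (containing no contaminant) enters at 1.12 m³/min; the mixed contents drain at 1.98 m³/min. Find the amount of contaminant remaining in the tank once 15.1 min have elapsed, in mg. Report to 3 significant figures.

3.17 mg

Total volume: dV/dt = Q_in − Q_out = -0.86000 m³/min, so V(t) = 22.7 − 0.86000 t and V(15.1) = 9.7140 m³.
Solute balance: dm/dt = 0 − Q_out C = −Q_out m/V(t).
Separate: dm/m = −Q_out dt/V(t) ⇒ ln(m/m₀) = −(Q_out/(Q_in−Q_out)) ln(V/V₀).
m = m₀ (V₀/V)^(Q_out/(Q_in−Q_out)) = 22.4 × (22.7/9.7140)^(-2.3023) = 3.1736 mg.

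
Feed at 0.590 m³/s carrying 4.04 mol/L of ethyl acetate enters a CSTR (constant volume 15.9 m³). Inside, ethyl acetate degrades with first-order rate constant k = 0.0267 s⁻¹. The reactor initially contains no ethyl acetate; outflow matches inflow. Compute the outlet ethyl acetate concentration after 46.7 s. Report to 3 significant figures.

2.23 mol/L

Accumulation = in − out − consumed: V dC/dt = Q C_in − Q C − k V C.
dC/dt = (Q/V) C_in − (Q/V + k) C; effective rate a = Q/V + k = 0.037107 + 0.0267 = 0.063807 s⁻¹.
C_ss = Q C_in/(Q + kV) = 2.3495 mol/L; C(t) = C_ss + (C₀ − C_ss) e^(−a t).
C(46.7) = 2.3495 + (-2.3495)·e^(−0.063807·46.7) = 2.3495 + (-2.3495)·0.050804 = 2.2301 mol/L.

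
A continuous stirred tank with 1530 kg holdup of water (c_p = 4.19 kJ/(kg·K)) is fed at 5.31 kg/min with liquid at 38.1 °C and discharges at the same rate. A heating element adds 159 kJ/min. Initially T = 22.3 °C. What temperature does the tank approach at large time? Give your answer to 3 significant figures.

45.2 °C

Energy balance: M c_p dT/dt = ṁ c_p (T_in − T) + 159.
At steady state dT/dt = 0 ⇒ T_ss = T_in + Q̇/(ṁ c_p) = 38.1 + 159/(5.31·4.19) = 45.246 °C.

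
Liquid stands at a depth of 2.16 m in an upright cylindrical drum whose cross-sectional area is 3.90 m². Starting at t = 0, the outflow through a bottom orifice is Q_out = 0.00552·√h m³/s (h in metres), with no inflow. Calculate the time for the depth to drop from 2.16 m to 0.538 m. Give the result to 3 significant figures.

1040 s

With no inflow, A dh/dt = −0.00552 √h.
This is separable: 2 d(√h)/dt = −0.00552/A, so √h = √h₀ − (0.00552/(2A)) t.
t = 2A(√h₀ − √h)/0.00552 = 2·3.90·(√2.16 − √0.538)/0.00552
  = 7.8000 × (1.4697 − 0.73348) / 0.00552 = 1040.3 s.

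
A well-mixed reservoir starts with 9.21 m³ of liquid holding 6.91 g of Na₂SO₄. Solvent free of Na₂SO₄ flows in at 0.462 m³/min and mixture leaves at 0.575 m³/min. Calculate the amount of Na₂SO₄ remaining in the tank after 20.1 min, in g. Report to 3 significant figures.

Let m(t) be the amount of Na₂SO₄. Volume: V(t) = V₀ + (Q_in − Q_out) t = 9.21 − 0.11300 t; V(20.1) = 6.9387 m³.
Solute balance: dm/dt = 0 − Q_out C = −Q_out m/V(t).
Separate: dm/m = −Q_out dt/V(t) ⇒ ln(m/m₀) = −(Q_out/(Q_in−Q_out)) ln(V/V₀).
m = m₀ (V₀/V)^(Q_out/(Q_in−Q_out)) = 6.91 × (9.21/6.9387)^(-5.0885) = 1.6356 g.

1.64 g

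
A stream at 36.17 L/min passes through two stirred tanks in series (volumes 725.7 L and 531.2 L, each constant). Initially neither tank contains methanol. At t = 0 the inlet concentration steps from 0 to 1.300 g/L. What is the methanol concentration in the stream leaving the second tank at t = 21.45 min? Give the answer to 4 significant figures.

0.4588 g/L

Time constants: τᵢ = Vᵢ/Q for each well-mixed tank.
τ₁ = 725.7/36.17 = 20.0636 min; τ₂ = 531.2/36.17 = 14.6862 min.
Solving the cascade with C₁(0)=C₂(0)=0 gives C₂(t) = C_in[1 − (τ₁ e^(−t/τ₁) − τ₂ e^(−t/τ₂))/(τ₁ − τ₂)].
At t = 21.45: e^(−t/τ₁) = 0.343317, e^(−t/τ₂) = 0.232108.
C₂ = 1.300·[1 − (20.0636·0.343317 − 14.6862·0.232108)/(5.37738)] = 1.300·0.352958 = 0.458845 g/L.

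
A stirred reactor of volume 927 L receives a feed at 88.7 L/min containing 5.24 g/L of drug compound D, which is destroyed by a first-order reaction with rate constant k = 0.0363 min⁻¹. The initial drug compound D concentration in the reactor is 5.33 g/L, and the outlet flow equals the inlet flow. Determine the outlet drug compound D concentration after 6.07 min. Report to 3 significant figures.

V dC/dt = Q(C_in − C) − k V C.
This is linear with rate a = Q/V + k = 0.13199 min⁻¹.
C_ss = Q C_in/(Q + kV) = 3.7988 g/L; C(t) = C_ss + (C₀ − C_ss) e^(−a t).
C(6.07) = 3.7988 + (1.5312)·e^(−0.13199·6.07) = 3.7988 + (1.5312)·0.44881 = 4.4860 g/L.

4.49 g/L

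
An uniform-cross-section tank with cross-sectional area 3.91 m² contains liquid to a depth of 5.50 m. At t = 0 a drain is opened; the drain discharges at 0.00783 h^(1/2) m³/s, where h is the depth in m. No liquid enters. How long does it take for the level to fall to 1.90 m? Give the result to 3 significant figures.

966 s

With no inflow, A dh/dt = −0.00783 √h.
Separate and integrate: 2(√h − √h₀) = −(0.00783/A) t.
t = 2A(√h₀ − √h)/0.00783 = 2·3.91·(√5.50 − √1.90)/0.00783
  = 7.8200 × (2.3452 − 1.3784) / 0.00783 = 965.57 s.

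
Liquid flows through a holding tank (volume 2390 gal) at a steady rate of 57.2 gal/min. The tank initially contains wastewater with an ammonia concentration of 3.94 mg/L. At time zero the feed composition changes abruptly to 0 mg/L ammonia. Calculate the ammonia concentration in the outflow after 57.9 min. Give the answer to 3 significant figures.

Species balance on the tank: V dC/dt = Q(C_in − C).
Rewrite as dC/dt + C/τ = C_in/τ, τ = V/Q = 41.783 min.
This is linear first-order; C(t) = C_in + (C₀ − C_in) e^(−t/τ).
C(57.9) = 0 + (3.94 − 0)·e^(−57.9/41.783) = 0 + (3.9400)·0.25014 = 0.98556 mg/L.

0.986 mg/L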